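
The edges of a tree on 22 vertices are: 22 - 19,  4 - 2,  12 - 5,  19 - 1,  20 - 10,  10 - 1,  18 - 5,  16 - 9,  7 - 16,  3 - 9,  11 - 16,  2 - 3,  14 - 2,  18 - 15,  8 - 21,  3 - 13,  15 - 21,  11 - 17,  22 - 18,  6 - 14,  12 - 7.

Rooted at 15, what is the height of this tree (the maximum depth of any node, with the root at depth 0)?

10

A deepest node is 6, reached by 15 – 18 – 5 – 12 – 7 – 16 – 9 – 3 – 2 – 14 – 6.
That path has 10 edges, so the height is 10.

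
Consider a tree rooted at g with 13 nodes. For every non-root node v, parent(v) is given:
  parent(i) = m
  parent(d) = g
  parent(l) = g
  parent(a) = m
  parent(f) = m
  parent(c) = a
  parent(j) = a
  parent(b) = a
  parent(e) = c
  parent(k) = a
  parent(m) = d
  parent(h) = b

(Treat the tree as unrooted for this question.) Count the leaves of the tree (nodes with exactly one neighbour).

7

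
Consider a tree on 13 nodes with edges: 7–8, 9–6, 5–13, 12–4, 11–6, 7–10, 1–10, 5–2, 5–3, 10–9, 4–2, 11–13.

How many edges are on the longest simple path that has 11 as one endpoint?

5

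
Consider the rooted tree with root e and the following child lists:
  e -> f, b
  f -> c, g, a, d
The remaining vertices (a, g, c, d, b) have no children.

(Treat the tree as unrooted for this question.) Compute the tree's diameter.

Starting from b, a farthest node is d at distance 3.
One longest path: b–e–f–d.
So the diameter is 3.

3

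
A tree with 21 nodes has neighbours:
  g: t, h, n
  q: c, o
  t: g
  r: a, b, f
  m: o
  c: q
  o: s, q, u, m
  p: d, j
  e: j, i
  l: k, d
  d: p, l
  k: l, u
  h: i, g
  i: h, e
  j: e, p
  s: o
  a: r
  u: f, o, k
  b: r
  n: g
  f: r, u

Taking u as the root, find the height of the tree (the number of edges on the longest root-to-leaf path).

10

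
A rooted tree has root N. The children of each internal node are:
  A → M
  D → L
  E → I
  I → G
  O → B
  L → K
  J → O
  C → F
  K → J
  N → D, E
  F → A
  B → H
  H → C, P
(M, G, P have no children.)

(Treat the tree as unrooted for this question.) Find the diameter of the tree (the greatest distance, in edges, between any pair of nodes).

14

A longest path is M – A – F – C – H – B – O – J – K – L – D – N – E – I – G, with 14 edges.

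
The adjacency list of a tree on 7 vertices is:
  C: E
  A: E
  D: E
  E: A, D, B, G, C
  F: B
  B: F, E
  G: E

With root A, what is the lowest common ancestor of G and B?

G's ancestor chain is G, E, A and B's is B, E, A; they first meet at E.

E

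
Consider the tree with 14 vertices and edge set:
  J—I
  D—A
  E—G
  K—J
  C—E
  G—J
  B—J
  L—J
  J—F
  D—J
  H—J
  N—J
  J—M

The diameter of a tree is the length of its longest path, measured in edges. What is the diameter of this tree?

BFS from C reaches A last, at distance 5; BFS from A confirms no node is farther.
Path: C – E – G – J – D – A.

5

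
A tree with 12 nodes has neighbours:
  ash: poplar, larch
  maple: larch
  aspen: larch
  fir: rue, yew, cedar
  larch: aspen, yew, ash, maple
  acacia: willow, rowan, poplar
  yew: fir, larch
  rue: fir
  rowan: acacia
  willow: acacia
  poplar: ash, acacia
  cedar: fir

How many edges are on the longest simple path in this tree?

Starting from rowan, a farthest node is rue at distance 7.
One longest path: rowan - acacia - poplar - ash - larch - yew - fir - rue.
So the diameter is 7.

7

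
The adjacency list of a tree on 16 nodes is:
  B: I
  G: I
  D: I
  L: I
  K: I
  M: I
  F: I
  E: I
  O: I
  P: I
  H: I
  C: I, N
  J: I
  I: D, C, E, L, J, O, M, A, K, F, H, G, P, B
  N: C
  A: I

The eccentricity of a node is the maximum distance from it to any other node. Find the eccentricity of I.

Distances from I peak at 2, attained at N.
I – C – N

2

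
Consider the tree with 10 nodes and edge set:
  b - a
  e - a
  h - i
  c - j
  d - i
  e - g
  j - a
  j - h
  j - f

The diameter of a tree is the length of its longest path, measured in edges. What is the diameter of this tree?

6

BFS from g reaches d last, at distance 6; BFS from d confirms no node is farther.
Path: g-e-a-j-h-i-d.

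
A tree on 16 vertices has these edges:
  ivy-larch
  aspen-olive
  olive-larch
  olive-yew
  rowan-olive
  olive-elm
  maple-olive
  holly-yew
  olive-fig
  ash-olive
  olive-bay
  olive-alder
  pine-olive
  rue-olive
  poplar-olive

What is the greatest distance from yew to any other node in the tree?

A farthest node from yew is ivy.
The path yew-olive-larch-ivy has 3 edges.

3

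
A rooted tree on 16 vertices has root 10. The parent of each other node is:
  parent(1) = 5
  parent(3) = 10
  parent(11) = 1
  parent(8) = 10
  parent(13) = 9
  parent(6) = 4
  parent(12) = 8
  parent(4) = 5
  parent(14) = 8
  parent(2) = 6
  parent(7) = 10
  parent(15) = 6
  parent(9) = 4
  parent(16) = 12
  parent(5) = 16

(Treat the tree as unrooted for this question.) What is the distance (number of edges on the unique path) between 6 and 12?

The path is 6–4–5–16–12, which has 4 edges.

4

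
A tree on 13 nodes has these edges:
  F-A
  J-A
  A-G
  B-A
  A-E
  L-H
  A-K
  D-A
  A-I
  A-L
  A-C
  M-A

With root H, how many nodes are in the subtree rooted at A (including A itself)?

11

Descendants of A (including itself): A, B, C, D, I, E, K, M, J, G, F. That's 11.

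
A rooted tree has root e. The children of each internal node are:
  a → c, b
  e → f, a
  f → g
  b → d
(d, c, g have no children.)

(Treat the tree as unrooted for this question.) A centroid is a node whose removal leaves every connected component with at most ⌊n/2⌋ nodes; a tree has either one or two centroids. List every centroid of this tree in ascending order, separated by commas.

a

Removing a splits the tree into components of sizes 3, 2, 1; the largest is 3 ≤ ⌊7/2⌋ = 3.
No neighbour of a does as well, so a is the unique centroid.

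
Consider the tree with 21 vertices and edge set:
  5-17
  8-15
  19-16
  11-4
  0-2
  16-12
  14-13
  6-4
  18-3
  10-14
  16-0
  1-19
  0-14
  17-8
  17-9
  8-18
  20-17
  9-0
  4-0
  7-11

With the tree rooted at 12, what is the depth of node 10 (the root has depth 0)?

4

Path from 12 to 10: 12–16–0–14–10, which has 4 edges.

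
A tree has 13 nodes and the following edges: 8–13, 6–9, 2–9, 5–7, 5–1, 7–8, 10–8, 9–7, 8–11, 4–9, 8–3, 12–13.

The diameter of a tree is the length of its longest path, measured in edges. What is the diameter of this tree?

5

Starting from 1, a farthest node is 12 at distance 5.
One longest path: 1–5–7–8–13–12.
So the diameter is 5.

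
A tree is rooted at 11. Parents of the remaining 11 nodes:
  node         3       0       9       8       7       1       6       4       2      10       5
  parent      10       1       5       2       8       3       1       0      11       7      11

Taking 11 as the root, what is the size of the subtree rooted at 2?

9

Descendants of 2 (including itself): 2, 8, 7, 10, 3, 1, 0, 6, 4. That's 9.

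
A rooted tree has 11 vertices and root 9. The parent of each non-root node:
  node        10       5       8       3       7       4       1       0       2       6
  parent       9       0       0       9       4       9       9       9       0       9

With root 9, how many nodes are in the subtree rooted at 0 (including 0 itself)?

4

Descendants of 0 (including itself): 0, 8, 2, 5. That's 4.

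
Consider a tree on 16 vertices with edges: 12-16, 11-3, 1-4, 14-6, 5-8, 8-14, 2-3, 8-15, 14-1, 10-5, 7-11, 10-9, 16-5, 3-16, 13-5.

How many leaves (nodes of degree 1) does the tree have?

8

Degree-1 nodes: 2, 4, 6, 7, 9, 12, 13, 15 — 8 of them.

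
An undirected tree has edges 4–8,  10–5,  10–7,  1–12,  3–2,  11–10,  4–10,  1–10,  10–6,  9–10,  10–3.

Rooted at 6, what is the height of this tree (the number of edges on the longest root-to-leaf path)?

3

8 sits deepest: 6-10-4-8 — 3 edges from the root.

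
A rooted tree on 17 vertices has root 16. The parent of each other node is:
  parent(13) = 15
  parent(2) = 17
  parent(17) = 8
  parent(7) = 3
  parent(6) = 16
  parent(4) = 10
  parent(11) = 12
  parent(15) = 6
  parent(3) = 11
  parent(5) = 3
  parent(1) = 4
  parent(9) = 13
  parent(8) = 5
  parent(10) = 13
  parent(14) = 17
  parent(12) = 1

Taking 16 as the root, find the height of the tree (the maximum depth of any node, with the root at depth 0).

2 sits deepest: 16–6–15–13–10–4–1–12–11–3–5–8–17–2 — 13 edges from the root.

13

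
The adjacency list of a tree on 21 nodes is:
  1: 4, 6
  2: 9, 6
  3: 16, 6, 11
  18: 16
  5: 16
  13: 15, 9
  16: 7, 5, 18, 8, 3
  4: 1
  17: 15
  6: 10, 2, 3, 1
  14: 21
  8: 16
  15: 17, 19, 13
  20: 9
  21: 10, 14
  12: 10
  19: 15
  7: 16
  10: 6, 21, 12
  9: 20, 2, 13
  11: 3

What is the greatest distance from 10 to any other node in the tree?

The node farthest from 10 is 17 (19 also at distance 6), via 10 – 6 – 2 – 9 – 13 – 15 – 17 — 6 edges.

6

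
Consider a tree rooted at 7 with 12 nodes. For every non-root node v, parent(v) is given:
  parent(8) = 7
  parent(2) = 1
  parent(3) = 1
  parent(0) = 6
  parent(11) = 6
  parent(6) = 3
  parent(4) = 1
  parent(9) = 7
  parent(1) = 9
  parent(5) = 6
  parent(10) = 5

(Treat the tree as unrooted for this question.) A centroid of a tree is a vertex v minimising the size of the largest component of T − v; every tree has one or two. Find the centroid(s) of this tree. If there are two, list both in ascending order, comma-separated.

1, 3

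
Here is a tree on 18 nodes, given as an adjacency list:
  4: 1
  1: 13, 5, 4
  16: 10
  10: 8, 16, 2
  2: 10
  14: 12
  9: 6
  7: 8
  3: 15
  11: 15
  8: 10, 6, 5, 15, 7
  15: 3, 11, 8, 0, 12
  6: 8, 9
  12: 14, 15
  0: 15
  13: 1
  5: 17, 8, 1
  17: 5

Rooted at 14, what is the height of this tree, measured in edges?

6

A deepest node is 4, reached by 14–12–15–8–5–1–4.
That path has 6 edges, so the height is 6.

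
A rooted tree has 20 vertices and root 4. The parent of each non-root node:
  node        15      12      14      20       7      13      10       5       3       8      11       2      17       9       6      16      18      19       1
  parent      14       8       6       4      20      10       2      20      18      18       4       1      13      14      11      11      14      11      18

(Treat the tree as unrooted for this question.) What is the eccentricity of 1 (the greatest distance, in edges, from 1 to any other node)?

A farthest node from 1 is 7 (5 also at distance 7).
The path 1-18-14-6-11-4-20-7 has 7 edges.

7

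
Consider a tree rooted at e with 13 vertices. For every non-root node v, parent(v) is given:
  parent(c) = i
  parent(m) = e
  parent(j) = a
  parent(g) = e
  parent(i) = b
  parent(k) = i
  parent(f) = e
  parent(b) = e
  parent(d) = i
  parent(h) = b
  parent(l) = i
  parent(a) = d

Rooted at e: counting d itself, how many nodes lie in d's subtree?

3

The subtree rooted at d contains: d, a, j — 3 nodes.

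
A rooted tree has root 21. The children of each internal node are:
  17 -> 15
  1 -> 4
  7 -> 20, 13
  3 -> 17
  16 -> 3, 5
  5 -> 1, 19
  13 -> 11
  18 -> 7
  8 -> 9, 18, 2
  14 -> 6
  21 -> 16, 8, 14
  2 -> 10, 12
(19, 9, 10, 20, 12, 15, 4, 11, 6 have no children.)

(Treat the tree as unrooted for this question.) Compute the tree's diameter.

9

Starting from 4, a farthest node is 11 at distance 9.
One longest path: 4 – 1 – 5 – 16 – 21 – 8 – 18 – 7 – 13 – 11.
So the diameter is 9.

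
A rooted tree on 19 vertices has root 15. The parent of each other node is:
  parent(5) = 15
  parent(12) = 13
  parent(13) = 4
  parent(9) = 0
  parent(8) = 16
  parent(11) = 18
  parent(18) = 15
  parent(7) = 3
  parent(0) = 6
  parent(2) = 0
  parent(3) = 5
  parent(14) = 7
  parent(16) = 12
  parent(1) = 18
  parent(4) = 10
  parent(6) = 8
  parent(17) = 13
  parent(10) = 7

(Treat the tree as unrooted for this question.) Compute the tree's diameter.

A longest path is 9 - 0 - 6 - 8 - 16 - 12 - 13 - 4 - 10 - 7 - 3 - 5 - 15 - 18 - 1, with 14 edges.

14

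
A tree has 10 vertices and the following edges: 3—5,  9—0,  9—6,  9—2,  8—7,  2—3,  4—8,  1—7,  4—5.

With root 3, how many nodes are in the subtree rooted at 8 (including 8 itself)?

3

The subtree rooted at 8 contains: 8, 7, 1 — 3 nodes.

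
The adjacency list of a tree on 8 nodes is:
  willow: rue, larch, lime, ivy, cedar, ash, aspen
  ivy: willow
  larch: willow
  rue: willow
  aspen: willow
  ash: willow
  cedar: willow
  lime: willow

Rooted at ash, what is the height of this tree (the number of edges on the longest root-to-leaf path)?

2

The longest root-to-leaf path is ash → willow → rue (2 edges).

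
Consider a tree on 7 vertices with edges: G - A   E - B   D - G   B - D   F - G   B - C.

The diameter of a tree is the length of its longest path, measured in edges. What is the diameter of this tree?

BFS from A reaches E last, at distance 4; BFS from E confirms no node is farther.
Path: A - G - D - B - E.

4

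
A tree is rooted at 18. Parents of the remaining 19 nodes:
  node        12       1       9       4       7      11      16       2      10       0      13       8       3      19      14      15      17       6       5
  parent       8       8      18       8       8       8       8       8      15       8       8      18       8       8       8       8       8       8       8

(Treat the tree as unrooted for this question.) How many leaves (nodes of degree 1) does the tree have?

17

The leaves are 0, 1, 2, 3, 4, 5, 6, 7, 9, 10, 11, 12, 13, 14, 16, 17, 19.
That is 17 leaves.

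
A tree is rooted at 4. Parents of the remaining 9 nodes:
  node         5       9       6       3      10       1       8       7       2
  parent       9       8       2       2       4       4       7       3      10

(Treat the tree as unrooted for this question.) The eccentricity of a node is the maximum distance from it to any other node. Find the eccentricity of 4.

7

The node farthest from 4 is 5, via 4 – 10 – 2 – 3 – 7 – 8 – 9 – 5 — 7 edges.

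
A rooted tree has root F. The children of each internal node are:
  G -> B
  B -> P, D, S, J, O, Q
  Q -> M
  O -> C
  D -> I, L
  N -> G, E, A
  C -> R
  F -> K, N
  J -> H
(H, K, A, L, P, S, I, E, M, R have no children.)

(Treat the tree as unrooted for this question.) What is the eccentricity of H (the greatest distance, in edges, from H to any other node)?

The node farthest from H is K, via H-J-B-G-N-F-K — 6 edges.

6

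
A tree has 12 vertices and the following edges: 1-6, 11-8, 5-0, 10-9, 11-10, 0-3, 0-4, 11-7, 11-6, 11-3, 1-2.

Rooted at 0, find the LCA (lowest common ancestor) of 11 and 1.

11

Ancestors of 11 (toward the root): 11, 3, 0.
Ancestors of 1: 1, 6, 11, 3, 0.
The deepest node appearing in both lists is 11.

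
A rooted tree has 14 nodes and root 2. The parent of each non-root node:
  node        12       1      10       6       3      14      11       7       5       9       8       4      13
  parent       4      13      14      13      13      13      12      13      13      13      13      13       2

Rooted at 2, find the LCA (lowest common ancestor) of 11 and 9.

11's ancestor chain is 11, 12, 4, 13, 2 and 9's is 9, 13, 2; they first meet at 13.

13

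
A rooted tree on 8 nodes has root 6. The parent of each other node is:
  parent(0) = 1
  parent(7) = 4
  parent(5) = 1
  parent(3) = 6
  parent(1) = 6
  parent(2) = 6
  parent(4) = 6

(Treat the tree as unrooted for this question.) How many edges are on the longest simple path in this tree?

4

A longest path is 0 - 1 - 6 - 4 - 7, with 4 edges.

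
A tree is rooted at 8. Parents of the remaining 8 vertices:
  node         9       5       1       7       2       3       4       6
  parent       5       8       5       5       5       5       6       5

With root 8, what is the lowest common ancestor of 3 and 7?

5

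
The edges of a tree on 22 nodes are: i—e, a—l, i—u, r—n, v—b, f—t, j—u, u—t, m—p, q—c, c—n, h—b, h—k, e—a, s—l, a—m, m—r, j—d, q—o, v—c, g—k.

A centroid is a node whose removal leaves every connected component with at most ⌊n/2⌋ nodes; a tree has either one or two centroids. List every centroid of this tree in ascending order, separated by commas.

m

Removing m splits the tree into components of sizes 10, 10, 1; the largest is 10 ≤ ⌊22/2⌋ = 11.
Every other node leaves some component of size > 11, so the centroid is unique.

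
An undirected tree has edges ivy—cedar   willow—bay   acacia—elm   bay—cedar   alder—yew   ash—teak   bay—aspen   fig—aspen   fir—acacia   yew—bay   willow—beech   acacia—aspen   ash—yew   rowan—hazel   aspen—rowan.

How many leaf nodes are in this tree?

Exactly 8 nodes have a single neighbour: alder, beech, elm, fig, fir, hazel, ivy, teak.

8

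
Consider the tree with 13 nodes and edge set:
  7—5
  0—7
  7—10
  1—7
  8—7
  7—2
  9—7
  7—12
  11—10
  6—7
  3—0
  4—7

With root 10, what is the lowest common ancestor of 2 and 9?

Path 2→root: 2 7 10; path 9→root: 9 7 10.
First common node: 7.

7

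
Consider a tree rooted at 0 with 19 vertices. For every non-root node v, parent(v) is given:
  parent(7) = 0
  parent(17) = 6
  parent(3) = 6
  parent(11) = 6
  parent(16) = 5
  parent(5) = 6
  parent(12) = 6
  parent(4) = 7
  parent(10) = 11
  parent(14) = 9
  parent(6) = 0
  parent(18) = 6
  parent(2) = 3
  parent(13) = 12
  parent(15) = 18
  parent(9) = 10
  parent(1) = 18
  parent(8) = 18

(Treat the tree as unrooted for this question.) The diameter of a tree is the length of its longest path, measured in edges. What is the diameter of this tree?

A longest path is 14 – 9 – 10 – 11 – 6 – 0 – 7 – 4, with 7 edges.

7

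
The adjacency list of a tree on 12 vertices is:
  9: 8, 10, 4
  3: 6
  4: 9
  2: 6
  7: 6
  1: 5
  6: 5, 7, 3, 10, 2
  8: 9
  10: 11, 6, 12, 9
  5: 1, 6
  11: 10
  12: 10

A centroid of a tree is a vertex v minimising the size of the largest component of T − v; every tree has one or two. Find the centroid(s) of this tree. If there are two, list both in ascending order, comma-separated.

Delete 6: the remaining components have sizes 6, 2, 1, 1, 1. Max 6 ≤ 6, so 6 is a centroid.
Its neighbour 10 also leaves a largest component of size 6, so both are centroids.

6, 10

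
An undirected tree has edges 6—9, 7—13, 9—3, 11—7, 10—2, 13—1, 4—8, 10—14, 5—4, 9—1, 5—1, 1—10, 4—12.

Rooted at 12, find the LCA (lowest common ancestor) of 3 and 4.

4

3's ancestor chain is 3, 9, 1, 5, 4, 12 and 4's is 4, 12; they first meet at 4.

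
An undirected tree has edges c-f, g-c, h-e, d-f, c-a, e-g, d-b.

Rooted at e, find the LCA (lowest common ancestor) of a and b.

c

Path a→root: a c g e; path b→root: b d f c g e.
First common node: c.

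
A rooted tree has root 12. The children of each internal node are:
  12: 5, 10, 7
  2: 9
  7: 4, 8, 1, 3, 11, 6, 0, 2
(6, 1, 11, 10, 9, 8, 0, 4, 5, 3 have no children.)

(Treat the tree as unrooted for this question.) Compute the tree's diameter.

4

BFS from 9 reaches 10 last, at distance 4; BFS from 10 confirms no node is farther.
Path: 9 - 2 - 7 - 12 - 10.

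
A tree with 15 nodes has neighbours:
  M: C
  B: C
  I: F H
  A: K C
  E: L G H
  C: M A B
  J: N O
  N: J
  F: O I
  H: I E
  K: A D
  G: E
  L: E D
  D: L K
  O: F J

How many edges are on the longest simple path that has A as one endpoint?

10

Distances from A peak at 10, attained at N.
A – K – D – L – E – H – I – F – O – J – N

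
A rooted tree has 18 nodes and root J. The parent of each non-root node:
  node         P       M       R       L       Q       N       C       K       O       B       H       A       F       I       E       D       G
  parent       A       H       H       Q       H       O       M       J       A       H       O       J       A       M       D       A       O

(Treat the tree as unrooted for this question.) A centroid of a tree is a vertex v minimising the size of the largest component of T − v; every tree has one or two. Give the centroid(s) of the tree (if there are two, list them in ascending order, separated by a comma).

Delete O: the remaining components have sizes 8, 7, 1, 1. Max 8 ≤ 9, so O is a centroid.
Every other node leaves some component of size > 9, so the centroid is unique.

O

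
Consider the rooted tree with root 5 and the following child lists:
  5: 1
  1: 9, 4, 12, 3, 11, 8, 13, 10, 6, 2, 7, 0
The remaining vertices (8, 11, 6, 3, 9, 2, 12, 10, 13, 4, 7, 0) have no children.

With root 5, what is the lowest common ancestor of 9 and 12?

Ancestors of 9 (toward the root): 9, 1, 5.
Ancestors of 12: 12, 1, 5.
The deepest node appearing in both lists is 1.

1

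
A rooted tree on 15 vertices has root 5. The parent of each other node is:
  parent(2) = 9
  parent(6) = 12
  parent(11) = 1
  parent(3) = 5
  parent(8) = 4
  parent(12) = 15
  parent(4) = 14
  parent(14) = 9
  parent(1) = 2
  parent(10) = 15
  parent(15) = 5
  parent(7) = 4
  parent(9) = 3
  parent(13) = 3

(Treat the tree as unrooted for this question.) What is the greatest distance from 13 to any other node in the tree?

5

Distances from 13 peak at 5, attained at 11 (7, 6, 8 also at distance 5).
13 – 3 – 9 – 2 – 1 – 11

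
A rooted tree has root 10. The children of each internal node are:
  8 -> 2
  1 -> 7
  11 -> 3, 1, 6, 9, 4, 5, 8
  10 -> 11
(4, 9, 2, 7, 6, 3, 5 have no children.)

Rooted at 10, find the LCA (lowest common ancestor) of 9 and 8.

11

Path 9→root: 9 11 10; path 8→root: 8 11 10.
First common node: 11.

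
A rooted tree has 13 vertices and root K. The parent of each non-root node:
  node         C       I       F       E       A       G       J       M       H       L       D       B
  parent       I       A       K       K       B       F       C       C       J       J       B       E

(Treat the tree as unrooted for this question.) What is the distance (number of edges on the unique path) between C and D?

4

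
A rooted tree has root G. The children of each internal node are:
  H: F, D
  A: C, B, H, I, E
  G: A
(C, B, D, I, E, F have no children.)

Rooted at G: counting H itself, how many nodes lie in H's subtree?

H's subtree: {H, D, F}, size 3.

3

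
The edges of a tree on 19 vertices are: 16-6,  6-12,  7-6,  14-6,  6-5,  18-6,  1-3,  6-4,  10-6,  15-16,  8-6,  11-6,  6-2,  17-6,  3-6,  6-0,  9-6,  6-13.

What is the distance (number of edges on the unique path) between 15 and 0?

The path is 15 - 16 - 6 - 0, which has 3 edges.

3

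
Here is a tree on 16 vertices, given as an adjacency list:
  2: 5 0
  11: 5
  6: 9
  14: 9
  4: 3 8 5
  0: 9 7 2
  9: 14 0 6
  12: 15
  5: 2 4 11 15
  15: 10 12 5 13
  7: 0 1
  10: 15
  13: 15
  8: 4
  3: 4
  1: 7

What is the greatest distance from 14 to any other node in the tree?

A farthest node from 14 is 13 (10, 8, 12, 3 also at distance 6).
The path 14 – 9 – 0 – 2 – 5 – 15 – 13 has 6 edges.

6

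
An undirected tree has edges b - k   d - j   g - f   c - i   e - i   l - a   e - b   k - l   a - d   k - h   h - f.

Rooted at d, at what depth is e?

d → a → l → k → b → e — 5 edges.

5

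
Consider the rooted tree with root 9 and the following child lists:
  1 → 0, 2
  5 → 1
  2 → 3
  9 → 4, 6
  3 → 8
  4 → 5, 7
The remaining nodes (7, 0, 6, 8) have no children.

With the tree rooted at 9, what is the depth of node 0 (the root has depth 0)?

4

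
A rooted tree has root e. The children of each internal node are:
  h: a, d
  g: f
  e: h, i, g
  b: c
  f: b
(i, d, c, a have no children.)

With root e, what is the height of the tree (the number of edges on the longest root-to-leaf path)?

c sits deepest: e – g – f – b – c — 4 edges from the root.

4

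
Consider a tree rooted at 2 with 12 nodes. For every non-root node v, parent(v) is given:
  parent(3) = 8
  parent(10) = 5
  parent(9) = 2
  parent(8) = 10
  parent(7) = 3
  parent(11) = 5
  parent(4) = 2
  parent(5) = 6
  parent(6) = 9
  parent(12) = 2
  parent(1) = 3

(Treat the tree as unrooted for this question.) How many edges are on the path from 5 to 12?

The path is 5 - 6 - 9 - 2 - 12, which has 4 edges.

4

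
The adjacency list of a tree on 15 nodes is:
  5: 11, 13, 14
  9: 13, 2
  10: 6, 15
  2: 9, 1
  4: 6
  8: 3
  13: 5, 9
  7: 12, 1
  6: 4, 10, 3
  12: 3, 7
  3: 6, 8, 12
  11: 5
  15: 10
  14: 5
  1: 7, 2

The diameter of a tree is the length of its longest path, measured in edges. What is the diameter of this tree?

11

Starting from 14, a farthest node is 15 at distance 11.
One longest path: 14-5-13-9-2-1-7-12-3-6-10-15.
So the diameter is 11.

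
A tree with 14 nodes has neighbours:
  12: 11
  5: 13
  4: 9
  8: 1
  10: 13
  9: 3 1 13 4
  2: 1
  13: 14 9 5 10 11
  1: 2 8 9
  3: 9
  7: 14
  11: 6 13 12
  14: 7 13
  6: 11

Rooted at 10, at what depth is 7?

3

Climbing from 7 to the root: 7 → 14 → 13 → 10. That's 3 steps.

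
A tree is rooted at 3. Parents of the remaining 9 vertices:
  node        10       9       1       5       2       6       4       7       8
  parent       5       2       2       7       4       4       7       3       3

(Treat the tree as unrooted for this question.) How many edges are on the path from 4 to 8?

3

Walking from 4: 4–7–3–8. Length 3.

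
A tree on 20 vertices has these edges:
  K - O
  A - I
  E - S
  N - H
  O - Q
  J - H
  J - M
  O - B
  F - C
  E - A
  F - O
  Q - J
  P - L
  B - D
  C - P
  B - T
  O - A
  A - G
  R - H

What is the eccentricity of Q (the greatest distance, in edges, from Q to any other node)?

Distances from Q peak at 5, attained at L.
Q–O–F–C–P–L

5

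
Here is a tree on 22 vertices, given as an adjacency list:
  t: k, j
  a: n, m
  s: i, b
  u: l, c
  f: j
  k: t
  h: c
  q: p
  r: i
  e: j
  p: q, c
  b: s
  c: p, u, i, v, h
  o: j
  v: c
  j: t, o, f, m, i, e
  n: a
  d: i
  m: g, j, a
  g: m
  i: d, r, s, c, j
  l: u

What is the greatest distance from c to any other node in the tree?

5

A farthest node from c is n.
The path c – i – j – m – a – n has 5 edges.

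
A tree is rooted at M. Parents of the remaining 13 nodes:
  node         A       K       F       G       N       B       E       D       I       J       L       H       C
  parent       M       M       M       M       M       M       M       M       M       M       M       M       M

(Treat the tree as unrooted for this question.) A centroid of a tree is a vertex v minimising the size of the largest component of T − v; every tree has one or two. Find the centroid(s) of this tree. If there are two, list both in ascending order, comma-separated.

M

Removing M splits the tree into components of sizes 1, 1, 1, 1, 1, 1, 1, 1, 1, 1, 1, 1, 1; the largest is 1 ≤ ⌊14/2⌋ = 7.
No neighbour of M does as well, so M is the unique centroid.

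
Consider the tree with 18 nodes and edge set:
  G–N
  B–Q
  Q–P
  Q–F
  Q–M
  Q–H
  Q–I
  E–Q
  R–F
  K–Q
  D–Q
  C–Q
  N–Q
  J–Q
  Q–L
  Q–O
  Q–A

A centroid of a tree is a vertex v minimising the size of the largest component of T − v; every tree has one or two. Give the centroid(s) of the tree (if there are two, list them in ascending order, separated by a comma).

Q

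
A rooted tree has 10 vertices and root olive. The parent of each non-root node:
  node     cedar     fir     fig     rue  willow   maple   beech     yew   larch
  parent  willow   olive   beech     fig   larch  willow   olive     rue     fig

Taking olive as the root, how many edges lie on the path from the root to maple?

Climbing from maple to the root: maple–willow–larch–fig–beech–olive. That's 5 steps.

5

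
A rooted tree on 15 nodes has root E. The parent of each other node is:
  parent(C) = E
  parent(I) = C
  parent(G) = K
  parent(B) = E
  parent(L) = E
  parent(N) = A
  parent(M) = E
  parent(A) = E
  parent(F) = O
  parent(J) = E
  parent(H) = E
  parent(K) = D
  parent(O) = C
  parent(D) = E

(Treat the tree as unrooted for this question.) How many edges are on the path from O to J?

O - C - E - J: 3 edges.

3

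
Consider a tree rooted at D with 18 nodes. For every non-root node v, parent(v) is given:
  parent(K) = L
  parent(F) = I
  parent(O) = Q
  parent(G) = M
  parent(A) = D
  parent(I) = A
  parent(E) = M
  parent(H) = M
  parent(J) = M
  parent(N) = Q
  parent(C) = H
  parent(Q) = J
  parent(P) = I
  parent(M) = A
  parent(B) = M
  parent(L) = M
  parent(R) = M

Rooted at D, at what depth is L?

3

D – A – M – L — 3 edges.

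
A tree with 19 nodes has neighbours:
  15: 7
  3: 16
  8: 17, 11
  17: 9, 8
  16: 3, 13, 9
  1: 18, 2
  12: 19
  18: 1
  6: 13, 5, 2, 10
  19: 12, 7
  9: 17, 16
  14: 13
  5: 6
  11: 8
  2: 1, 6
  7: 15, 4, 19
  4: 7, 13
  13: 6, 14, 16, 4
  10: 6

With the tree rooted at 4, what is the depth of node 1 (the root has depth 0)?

4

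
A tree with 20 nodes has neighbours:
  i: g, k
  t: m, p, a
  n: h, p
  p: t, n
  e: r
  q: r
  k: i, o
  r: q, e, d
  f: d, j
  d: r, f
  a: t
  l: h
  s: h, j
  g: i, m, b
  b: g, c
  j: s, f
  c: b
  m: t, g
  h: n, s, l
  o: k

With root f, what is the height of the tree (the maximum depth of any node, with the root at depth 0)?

11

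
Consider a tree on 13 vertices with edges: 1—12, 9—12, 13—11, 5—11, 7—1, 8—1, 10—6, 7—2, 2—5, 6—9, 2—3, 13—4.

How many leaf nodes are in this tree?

4

Exactly 4 nodes have a single neighbour: 3, 4, 8, 10.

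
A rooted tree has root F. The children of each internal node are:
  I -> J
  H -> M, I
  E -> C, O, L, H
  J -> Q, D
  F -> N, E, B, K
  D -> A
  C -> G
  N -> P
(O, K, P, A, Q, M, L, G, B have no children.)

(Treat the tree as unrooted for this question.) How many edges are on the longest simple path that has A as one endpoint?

8

Distances from A peak at 8, attained at P.
A – D – J – I – H – E – F – N – P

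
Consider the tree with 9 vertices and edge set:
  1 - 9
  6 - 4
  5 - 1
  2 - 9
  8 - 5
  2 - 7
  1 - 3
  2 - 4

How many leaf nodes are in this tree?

Exactly 4 nodes have a single neighbour: 3, 6, 7, 8.

4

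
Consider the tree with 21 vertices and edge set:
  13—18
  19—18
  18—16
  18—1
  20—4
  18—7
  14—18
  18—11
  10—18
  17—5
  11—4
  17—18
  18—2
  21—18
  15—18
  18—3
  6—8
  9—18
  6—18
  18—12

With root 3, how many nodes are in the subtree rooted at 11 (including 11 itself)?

Descendants of 11 (including itself): 11, 4, 20. That's 3.

3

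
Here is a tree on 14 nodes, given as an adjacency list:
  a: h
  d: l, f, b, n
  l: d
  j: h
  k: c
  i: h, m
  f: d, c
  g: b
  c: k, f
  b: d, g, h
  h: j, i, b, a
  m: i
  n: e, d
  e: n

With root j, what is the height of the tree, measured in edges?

The longest root-to-leaf path is j → h → b → d → f → c → k (6 edges).

6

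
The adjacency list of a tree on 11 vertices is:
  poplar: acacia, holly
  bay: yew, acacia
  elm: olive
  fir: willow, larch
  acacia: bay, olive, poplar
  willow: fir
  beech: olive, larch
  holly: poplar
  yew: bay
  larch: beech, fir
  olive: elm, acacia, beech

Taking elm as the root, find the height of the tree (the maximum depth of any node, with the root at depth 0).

The longest root-to-leaf path is elm-olive-beech-larch-fir-willow (5 edges).

5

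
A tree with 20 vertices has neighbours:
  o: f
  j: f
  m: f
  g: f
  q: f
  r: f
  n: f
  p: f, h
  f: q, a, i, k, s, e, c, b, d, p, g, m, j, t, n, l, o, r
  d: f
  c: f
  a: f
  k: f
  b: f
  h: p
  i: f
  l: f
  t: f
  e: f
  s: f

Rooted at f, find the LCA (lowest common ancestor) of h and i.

f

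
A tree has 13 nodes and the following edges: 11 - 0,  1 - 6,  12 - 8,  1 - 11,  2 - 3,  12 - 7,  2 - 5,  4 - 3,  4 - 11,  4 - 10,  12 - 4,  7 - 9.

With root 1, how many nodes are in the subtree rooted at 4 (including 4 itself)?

4's subtree: {4, 3, 12, 10, 2, 8, 7, 5, 9}, size 9.

9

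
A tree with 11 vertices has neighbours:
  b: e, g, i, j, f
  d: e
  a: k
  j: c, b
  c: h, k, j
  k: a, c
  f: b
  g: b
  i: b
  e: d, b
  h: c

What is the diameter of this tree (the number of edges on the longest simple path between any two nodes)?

Starting from a, a farthest node is d at distance 6.
One longest path: a - k - c - j - b - e - d.
So the diameter is 6.

6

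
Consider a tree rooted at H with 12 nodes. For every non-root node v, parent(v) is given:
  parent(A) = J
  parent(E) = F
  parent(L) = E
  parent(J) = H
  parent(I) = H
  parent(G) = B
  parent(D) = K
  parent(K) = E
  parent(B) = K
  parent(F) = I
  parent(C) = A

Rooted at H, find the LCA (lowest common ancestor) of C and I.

H

Ancestors of C (toward the root): C, A, J, H.
Ancestors of I: I, H.
The deepest node appearing in both lists is H.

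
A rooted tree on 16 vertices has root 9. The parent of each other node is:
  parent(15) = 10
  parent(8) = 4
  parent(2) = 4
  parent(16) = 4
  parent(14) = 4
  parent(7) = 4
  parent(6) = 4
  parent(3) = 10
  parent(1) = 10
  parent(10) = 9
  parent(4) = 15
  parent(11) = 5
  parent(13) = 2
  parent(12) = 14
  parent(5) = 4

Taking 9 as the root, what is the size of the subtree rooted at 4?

11

4's subtree: {4, 16, 6, 5, 14, 8, 2, 7, 11, 12, 13}, size 11.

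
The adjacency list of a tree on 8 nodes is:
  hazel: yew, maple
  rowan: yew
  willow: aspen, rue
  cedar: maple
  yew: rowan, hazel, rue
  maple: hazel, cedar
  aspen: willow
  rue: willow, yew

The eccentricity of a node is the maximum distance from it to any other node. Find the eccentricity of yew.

Distances from yew peak at 3, attained at cedar (aspen also at distance 3).
yew-hazel-maple-cedar

3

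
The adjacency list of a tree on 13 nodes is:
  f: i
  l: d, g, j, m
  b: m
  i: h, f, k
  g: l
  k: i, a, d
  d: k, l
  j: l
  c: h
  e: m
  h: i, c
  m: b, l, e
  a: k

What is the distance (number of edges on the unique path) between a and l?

3

Walking from a: a - k - d - l. Length 3.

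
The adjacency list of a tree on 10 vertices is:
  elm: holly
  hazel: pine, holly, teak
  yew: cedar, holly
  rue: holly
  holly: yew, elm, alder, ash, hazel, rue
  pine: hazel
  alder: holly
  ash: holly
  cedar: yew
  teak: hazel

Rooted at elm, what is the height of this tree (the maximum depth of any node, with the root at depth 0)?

The longest root-to-leaf path is elm – holly – hazel – pine (3 edges).

3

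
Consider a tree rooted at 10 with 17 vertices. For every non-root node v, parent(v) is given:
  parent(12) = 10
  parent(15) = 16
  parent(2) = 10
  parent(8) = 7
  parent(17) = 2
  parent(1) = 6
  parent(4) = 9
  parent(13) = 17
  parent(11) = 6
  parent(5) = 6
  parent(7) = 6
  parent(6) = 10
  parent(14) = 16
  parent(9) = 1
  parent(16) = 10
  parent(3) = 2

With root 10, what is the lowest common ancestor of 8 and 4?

Path 8→root: 8 7 6 10; path 4→root: 4 9 1 6 10.
First common node: 6.

6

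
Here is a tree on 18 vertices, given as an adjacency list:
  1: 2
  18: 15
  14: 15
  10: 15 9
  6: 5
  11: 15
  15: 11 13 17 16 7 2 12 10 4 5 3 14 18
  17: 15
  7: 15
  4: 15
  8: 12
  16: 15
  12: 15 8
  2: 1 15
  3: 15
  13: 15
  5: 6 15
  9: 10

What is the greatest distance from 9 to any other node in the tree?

Distances from 9 peak at 4, attained at 8 (6, 1 also at distance 4).
9 – 10 – 15 – 12 – 8

4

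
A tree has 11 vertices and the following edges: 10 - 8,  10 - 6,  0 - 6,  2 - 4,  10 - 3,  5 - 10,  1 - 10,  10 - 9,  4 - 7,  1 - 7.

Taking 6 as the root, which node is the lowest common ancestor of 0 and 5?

6

Path 0→root: 0 6; path 5→root: 5 10 6.
First common node: 6.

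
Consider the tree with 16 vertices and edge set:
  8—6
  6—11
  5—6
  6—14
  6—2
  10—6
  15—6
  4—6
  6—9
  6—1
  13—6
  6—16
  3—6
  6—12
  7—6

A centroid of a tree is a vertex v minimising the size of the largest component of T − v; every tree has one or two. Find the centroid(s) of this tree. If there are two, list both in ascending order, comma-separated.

Removing 6 splits the tree into components of sizes 1, 1, 1, 1, 1, 1, 1, 1, 1, 1, 1, 1, 1, 1, 1; the largest is 1 ≤ ⌊16/2⌋ = 8.
No neighbour of 6 does as well, so 6 is the unique centroid.

6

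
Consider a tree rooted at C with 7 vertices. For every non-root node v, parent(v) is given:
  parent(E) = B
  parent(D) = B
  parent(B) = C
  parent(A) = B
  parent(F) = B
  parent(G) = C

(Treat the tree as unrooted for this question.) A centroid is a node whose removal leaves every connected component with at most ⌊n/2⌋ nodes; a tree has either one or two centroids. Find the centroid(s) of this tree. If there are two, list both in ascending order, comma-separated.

Delete B: the remaining components have sizes 2, 1, 1, 1, 1. Max 2 ≤ 3, so B is a centroid.
Every other node leaves some component of size > 3, so the centroid is unique.

B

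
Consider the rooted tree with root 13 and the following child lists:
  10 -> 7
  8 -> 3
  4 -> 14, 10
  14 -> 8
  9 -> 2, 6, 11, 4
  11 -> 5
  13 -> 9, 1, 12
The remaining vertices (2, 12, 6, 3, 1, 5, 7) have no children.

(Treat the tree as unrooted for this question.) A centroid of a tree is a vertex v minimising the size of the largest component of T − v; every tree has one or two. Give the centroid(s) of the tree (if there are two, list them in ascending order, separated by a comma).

If 9 is removed the pieces have sizes 6, 3, 2, 1, 1, all ≤ ⌊14/2⌋ = 7.
No neighbour of 9 does as well, so 9 is the unique centroid.

9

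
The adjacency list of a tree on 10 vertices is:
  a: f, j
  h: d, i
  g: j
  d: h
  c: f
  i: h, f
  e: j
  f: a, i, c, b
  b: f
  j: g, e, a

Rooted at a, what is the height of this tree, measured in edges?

A deepest node is d, reached by a–f–i–h–d.
That path has 4 edges, so the height is 4.

4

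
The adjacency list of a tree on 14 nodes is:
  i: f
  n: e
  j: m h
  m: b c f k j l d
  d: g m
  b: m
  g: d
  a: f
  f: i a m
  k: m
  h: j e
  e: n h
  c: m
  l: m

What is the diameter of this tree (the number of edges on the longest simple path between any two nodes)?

6

A longest path is n - e - h - j - m - d - g, with 6 edges.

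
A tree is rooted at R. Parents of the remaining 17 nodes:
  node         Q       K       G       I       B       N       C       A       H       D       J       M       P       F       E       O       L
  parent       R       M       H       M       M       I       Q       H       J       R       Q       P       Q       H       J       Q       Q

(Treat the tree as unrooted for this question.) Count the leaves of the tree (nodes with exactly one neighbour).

11

The leaves are A, B, C, D, E, F, G, K, L, N, O.
That is 11 leaves.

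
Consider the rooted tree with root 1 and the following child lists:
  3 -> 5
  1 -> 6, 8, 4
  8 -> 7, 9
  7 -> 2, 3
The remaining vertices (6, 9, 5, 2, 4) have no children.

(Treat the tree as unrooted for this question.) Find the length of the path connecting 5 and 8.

3

Walking from 5: 5 - 3 - 7 - 8. Length 3.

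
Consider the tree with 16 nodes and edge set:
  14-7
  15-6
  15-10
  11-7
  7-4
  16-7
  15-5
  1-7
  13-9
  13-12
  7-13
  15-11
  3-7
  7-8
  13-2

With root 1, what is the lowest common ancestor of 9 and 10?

9's ancestor chain is 9, 13, 7, 1 and 10's is 10, 15, 11, 7, 1; they first meet at 7.

7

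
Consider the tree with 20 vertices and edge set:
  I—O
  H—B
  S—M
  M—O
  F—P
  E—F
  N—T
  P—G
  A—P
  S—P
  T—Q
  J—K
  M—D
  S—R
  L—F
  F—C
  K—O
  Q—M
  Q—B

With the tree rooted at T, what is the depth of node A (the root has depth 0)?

T → Q → M → S → P → A — 5 edges.

5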